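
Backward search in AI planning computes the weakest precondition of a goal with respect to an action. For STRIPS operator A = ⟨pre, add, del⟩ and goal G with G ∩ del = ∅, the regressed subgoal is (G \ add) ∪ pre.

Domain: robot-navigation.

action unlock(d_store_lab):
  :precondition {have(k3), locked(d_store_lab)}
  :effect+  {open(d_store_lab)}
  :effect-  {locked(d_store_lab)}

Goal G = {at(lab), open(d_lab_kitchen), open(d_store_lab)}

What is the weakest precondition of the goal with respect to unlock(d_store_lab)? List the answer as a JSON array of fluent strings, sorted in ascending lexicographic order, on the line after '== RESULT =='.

Regress:
  G ∩ del = {}  (empty — regression defined)
  G \ add = {at(lab), open(d_lab_kitchen), open(d_store_lab)} \ {open(d_store_lab)} = {at(lab), open(d_lab_kitchen)}
  ∪ pre   = {at(lab), open(d_lab_kitchen)} ∪ {have(k3), locked(d_store_lab)}
          = {at(lab), have(k3), locked(d_store_lab), open(d_lab_kitchen)}

== RESULT ==
["at(lab)", "have(k3)", "locked(d_store_lab)", "open(d_lab_kitchen)"]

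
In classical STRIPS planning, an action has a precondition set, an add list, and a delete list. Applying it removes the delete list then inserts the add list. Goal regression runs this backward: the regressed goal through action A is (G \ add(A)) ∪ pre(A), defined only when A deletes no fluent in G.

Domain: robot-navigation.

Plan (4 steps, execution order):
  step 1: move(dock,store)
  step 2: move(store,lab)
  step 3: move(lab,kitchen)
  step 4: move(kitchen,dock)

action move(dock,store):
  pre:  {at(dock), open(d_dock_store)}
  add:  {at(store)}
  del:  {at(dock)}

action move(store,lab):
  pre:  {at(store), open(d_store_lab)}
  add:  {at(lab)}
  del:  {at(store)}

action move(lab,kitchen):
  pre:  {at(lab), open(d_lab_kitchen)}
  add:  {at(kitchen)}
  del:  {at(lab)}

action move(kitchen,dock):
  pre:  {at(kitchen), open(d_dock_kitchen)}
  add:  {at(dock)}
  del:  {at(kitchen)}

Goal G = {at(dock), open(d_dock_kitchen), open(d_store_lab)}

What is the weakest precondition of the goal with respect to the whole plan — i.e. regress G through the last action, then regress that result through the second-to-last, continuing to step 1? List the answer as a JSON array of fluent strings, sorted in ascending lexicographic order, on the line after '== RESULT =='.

Regress step by step:
  through step 4 (move(kitchen,dock)): drop {at(dock)}, keep {open(d_dock_kitchen), open(d_store_lab)}, require {at(kitchen), open(d_dock_kitchen)}
    → {at(kitchen), open(d_dock_kitchen), open(d_store_lab)}
  through step 3 (move(lab,kitchen)): drop {at(kitchen)}, keep {open(d_dock_kitchen), open(d_store_lab)}, require {at(lab), open(d_lab_kitchen)}
    → {at(lab), open(d_dock_kitchen), open(d_lab_kitchen), open(d_store_lab)}
  through step 2 (move(store,lab)): drop {at(lab)}, keep {open(d_dock_kitchen), open(d_lab_kitchen), open(d_store_lab)}, require {at(store), open(d_store_lab)}
    → {at(store), open(d_dock_kitchen), open(d_lab_kitchen), open(d_store_lab)}
  through step 1 (move(dock,store)): drop {at(store)}, keep {open(d_dock_kitchen), open(d_lab_kitchen), open(d_store_lab)}, require {at(dock), open(d_dock_store)}
    → {at(dock), open(d_dock_kitchen), open(d_dock_store), open(d_lab_kitchen), open(d_store_lab)}

== RESULT ==
["at(dock)", "open(d_dock_kitchen)", "open(d_dock_store)", "open(d_lab_kitchen)", "open(d_store_lab)"]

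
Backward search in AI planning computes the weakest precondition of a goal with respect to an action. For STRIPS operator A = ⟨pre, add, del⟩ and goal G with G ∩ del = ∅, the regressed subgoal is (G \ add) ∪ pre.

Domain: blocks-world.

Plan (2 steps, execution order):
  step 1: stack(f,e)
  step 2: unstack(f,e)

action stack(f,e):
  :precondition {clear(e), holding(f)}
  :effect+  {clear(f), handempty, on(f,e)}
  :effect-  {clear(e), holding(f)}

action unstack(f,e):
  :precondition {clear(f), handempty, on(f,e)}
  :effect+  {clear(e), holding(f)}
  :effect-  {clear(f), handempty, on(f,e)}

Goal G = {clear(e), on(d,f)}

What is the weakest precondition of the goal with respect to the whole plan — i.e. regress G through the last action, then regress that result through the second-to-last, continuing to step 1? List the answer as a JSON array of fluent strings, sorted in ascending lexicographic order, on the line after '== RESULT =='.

Work backward from the goal:
  through step 2 (unstack(f,e)): drop {clear(e)}, keep {on(d,f)}, require {clear(f), handempty, on(f,e)}
    → {clear(f), handempty, on(d,f), on(f,e)}
  through step 1 (stack(f,e)): drop {clear(f), handempty, on(f,e)}, keep {on(d,f)}, require {clear(e), holding(f)}
    → {clear(e), holding(f), on(d,f)}

== RESULT ==
["clear(e)", "holding(f)", "on(d,f)"]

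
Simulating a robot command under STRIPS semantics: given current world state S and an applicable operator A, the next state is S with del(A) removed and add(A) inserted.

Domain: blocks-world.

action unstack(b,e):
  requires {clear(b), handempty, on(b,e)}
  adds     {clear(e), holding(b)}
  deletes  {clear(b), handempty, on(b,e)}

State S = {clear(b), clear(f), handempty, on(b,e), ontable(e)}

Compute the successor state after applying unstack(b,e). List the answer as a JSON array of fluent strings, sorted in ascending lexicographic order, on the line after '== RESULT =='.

Progress:
  pre ⊆ S: {clear(b), handempty, on(b,e)} ⊆ S  — applicable
  S \ del = {clear(f), ontable(e)}
  ∪ add   = {clear(e), clear(f), holding(b), ontable(e)}

== RESULT ==
["clear(e)", "clear(f)", "holding(b)", "ontable(e)"]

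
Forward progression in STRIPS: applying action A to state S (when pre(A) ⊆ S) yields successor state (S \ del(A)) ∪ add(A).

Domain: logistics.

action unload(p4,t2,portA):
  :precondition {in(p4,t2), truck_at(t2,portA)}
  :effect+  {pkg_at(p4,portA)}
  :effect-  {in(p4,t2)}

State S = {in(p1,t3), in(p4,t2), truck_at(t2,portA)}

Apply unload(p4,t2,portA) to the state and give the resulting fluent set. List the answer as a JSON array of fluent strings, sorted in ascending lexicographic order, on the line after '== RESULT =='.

Progress:
  pre ⊆ S: {in(p4,t2), truck_at(t2,portA)} ⊆ S  — applicable
  S \ del = {in(p1,t3), truck_at(t2,portA)}
  ∪ add   = {in(p1,t3), pkg_at(p4,portA), truck_at(t2,portA)}

== RESULT ==
["in(p1,t3)", "pkg_at(p4,portA)", "truck_at(t2,portA)"]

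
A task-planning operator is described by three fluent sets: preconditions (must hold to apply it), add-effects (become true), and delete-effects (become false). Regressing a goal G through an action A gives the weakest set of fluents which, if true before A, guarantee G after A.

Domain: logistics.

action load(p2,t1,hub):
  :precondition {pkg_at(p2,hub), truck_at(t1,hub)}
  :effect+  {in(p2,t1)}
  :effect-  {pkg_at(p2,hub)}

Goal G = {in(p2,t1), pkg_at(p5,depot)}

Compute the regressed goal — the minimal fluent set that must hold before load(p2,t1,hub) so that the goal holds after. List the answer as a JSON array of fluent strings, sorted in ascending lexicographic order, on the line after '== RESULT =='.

Compute (G \ add) ∪ pre:
  G ∩ del = {}  (empty — regression defined)
  G \ add = {in(p2,t1), pkg_at(p5,depot)} \ {in(p2,t1)} = {pkg_at(p5,depot)}
  ∪ pre   = {pkg_at(p5,depot)} ∪ {pkg_at(p2,hub), truck_at(t1,hub)}
          = {pkg_at(p2,hub), pkg_at(p5,depot), truck_at(t1,hub)}

== RESULT ==
["pkg_at(p2,hub)", "pkg_at(p5,depot)", "truck_at(t1,hub)"]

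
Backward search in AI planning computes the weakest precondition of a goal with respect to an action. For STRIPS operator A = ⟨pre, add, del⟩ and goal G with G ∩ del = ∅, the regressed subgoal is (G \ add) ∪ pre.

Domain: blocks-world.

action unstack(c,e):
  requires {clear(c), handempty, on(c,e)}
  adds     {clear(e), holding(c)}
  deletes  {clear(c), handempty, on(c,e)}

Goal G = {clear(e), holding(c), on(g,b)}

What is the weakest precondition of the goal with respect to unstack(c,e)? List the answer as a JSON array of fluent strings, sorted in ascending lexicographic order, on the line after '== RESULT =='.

Compute (G \ add) ∪ pre:
  G ∩ del = {}  (empty — regression defined)
  G \ add = {clear(e), holding(c), on(g,b)} \ {clear(e), holding(c)} = {on(g,b)}
  ∪ pre   = {on(g,b)} ∪ {clear(c), handempty, on(c,e)}
          = {clear(c), handempty, on(c,e), on(g,b)}

== RESULT ==
["clear(c)", "handempty", "on(c,e)", "on(g,b)"]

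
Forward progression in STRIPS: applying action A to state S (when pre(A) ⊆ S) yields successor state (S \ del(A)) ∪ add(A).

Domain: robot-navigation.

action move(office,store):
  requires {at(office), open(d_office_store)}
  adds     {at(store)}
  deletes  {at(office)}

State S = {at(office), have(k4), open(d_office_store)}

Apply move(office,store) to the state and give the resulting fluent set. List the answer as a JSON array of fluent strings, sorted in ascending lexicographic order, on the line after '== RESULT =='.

Compute (S \ del) ∪ add:
  pre ⊆ S: {at(office), open(d_office_store)} ⊆ S  — applicable
  S \ del = {have(k4), open(d_office_store)}
  ∪ add   = {at(store), have(k4), open(d_office_store)}

== RESULT ==
["at(store)", "have(k4)", "open(d_office_store)"]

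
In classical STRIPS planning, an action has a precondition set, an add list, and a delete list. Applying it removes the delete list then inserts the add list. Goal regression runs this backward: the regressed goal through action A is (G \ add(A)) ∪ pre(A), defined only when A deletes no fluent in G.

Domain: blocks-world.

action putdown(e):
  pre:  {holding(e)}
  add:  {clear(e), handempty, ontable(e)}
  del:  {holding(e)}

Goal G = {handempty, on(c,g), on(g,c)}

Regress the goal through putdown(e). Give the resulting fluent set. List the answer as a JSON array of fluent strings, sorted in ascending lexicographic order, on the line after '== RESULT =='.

Compute (G \ add) ∪ pre:
  G ∩ del = {}  (empty — regression defined)
  G \ add = {handempty, on(c,g), on(g,c)} \ {clear(e), handempty, ontable(e)} = {on(c,g), on(g,c)}
  ∪ pre   = {on(c,g), on(g,c)} ∪ {holding(e)}
          = {holding(e), on(c,g), on(g,c)}

== RESULT ==
["holding(e)", "on(c,g)", "on(g,c)"]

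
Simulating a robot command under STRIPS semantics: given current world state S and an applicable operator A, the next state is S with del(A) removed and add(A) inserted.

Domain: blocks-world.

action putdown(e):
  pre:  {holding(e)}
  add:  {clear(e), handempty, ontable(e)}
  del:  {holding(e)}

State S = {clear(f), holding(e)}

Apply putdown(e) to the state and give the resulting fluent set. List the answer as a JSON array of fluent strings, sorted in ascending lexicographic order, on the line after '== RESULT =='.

Compute (S \ del) ∪ add:
  pre ⊆ S: {holding(e)} ⊆ S  — applicable
  S \ del = {clear(f)}
  ∪ add   = {clear(e), clear(f), handempty, ontable(e)}

== RESULT ==
["clear(e)", "clear(f)", "handempty", "ontable(e)"]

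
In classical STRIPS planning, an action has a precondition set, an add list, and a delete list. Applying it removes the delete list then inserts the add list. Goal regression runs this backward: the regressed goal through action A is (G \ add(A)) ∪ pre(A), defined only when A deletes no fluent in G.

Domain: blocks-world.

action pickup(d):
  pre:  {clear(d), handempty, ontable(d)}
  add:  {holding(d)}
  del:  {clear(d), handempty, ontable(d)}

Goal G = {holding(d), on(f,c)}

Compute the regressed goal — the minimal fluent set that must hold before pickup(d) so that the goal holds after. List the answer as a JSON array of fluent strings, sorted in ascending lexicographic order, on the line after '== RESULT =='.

Regress:
  G ∩ del = {}  (empty — regression defined)
  G \ add = {holding(d), on(f,c)} \ {holding(d)} = {on(f,c)}
  ∪ pre   = {on(f,c)} ∪ {clear(d), handempty, ontable(d)}
          = {clear(d), handempty, on(f,c), ontable(d)}

== RESULT ==
["clear(d)", "handempty", "on(f,c)", "ontable(d)"]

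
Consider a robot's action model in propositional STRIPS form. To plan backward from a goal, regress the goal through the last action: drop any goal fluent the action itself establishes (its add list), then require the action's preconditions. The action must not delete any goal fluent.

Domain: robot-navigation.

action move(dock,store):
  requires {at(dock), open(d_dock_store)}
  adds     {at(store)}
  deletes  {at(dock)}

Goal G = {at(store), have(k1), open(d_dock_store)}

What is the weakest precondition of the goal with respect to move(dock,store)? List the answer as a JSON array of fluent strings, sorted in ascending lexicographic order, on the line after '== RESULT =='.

Compute (G \ add) ∪ pre:
  G ∩ del = {}  (empty — regression defined)
  G \ add = {at(store), have(k1), open(d_dock_store)} \ {at(store)} = {have(k1), open(d_dock_store)}
  ∪ pre   = {have(k1), open(d_dock_store)} ∪ {at(dock), open(d_dock_store)}
          = {at(dock), have(k1), open(d_dock_store)}

== RESULT ==
["at(dock)", "have(k1)", "open(d_dock_store)"]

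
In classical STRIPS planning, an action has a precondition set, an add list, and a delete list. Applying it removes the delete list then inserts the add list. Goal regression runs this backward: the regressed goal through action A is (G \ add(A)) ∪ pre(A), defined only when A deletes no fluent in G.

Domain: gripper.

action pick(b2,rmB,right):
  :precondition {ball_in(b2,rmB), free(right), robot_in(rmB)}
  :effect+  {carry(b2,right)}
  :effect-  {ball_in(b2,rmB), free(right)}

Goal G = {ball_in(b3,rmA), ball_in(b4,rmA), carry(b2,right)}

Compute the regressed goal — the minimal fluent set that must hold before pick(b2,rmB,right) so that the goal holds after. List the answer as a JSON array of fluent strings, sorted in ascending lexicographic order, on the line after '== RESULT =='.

Compute (G \ add) ∪ pre:
  G ∩ del = {}  (empty — regression defined)
  G \ add = {ball_in(b3,rmA), ball_in(b4,rmA), carry(b2,right)} \ {carry(b2,right)} = {ball_in(b3,rmA), ball_in(b4,rmA)}
  ∪ pre   = {ball_in(b3,rmA), ball_in(b4,rmA)} ∪ {ball_in(b2,rmB), free(right), robot_in(rmB)}
          = {ball_in(b2,rmB), ball_in(b3,rmA), ball_in(b4,rmA), free(right), robot_in(rmB)}

== RESULT ==
["ball_in(b2,rmB)", "ball_in(b3,rmA)", "ball_in(b4,rmA)", "free(right)", "robot_in(rmB)"]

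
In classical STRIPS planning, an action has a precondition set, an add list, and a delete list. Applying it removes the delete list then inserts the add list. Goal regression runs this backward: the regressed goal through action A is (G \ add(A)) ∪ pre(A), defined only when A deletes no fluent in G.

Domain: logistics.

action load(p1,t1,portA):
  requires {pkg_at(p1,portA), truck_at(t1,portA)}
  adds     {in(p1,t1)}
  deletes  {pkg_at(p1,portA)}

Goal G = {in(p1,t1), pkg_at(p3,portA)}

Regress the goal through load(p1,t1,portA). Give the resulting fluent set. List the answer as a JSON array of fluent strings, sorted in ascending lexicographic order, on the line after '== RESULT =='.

Regress:
  G ∩ del = {}  (empty — regression defined)
  G \ add = {in(p1,t1), pkg_at(p3,portA)} \ {in(p1,t1)} = {pkg_at(p3,portA)}
  ∪ pre   = {pkg_at(p3,portA)} ∪ {pkg_at(p1,portA), truck_at(t1,portA)}
          = {pkg_at(p1,portA), pkg_at(p3,portA), truck_at(t1,portA)}

== RESULT ==
["pkg_at(p1,portA)", "pkg_at(p3,portA)", "truck_at(t1,portA)"]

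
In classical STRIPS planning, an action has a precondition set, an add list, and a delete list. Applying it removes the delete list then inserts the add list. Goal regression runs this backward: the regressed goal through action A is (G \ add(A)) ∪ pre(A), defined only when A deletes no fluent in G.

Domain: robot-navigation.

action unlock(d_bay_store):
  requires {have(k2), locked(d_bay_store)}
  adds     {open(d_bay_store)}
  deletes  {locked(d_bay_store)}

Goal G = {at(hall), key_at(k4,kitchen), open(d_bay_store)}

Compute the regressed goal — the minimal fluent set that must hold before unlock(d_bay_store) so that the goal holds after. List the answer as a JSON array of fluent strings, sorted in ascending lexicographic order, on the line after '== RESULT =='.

Regress:
  G ∩ del = {}  (empty — regression defined)
  G \ add = {at(hall), key_at(k4,kitchen), open(d_bay_store)} \ {open(d_bay_store)} = {at(hall), key_at(k4,kitchen)}
  ∪ pre   = {at(hall), key_at(k4,kitchen)} ∪ {have(k2), locked(d_bay_store)}
          = {at(hall), have(k2), key_at(k4,kitchen), locked(d_bay_store)}

== RESULT ==
["at(hall)", "have(k2)", "key_at(k4,kitchen)", "locked(d_bay_store)"]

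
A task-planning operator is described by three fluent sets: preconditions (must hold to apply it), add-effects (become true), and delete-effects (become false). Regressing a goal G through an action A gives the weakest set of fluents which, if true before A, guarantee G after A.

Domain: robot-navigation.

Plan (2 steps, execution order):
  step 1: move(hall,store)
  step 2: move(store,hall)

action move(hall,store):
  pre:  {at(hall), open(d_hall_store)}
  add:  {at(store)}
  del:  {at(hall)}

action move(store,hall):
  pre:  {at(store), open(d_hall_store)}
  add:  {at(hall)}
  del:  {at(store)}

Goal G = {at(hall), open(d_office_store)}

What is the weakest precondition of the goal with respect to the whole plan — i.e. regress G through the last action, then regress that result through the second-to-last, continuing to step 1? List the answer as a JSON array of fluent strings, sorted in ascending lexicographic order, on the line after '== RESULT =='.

Work backward from the goal:
  through step 2 (move(store,hall)): drop {at(hall)}, keep {open(d_office_store)}, require {at(store), open(d_hall_store)}
    → {at(store), open(d_hall_store), open(d_office_store)}
  through step 1 (move(hall,store)): drop {at(store)}, keep {open(d_hall_store), open(d_office_store)}, require {at(hall), open(d_hall_store)}
    → {at(hall), open(d_hall_store), open(d_office_store)}

== RESULT ==
["at(hall)", "open(d_hall_store)", "open(d_office_store)"]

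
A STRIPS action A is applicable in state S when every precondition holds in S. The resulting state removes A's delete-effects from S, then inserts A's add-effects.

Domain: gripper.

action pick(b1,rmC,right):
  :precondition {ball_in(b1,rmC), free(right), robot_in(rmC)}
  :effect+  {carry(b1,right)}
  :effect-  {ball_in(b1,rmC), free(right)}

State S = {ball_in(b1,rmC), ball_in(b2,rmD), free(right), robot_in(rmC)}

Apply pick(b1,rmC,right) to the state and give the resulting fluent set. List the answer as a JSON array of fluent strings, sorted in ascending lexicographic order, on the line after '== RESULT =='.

Compute (S \ del) ∪ add:
  pre ⊆ S: {ball_in(b1,rmC), free(right), robot_in(rmC)} ⊆ S  — applicable
  S \ del = {ball_in(b2,rmD), robot_in(rmC)}
  ∪ add   = {ball_in(b2,rmD), carry(b1,right), robot_in(rmC)}

== RESULT ==
["ball_in(b2,rmD)", "carry(b1,right)", "robot_in(rmC)"]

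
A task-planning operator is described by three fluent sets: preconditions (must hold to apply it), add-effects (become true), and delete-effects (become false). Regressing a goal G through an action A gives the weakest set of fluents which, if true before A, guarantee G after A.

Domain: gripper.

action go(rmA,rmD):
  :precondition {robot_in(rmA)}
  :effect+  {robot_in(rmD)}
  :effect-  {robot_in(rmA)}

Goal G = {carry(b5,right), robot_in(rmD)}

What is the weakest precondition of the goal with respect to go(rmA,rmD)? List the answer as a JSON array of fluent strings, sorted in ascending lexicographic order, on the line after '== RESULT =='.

Regress:
  G ∩ del = {}  (empty — regression defined)
  G \ add = {carry(b5,right), robot_in(rmD)} \ {robot_in(rmD)} = {carry(b5,right)}
  ∪ pre   = {carry(b5,right)} ∪ {robot_in(rmA)}
          = {carry(b5,right), robot_in(rmA)}

== RESULT ==
["carry(b5,right)", "robot_in(rmA)"]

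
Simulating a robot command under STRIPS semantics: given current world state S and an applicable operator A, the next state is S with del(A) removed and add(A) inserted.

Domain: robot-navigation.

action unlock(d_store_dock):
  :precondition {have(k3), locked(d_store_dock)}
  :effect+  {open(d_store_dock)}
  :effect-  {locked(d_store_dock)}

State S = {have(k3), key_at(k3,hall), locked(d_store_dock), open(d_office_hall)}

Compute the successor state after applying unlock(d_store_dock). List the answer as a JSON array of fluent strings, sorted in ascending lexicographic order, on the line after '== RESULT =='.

Compute (S \ del) ∪ add:
  pre ⊆ S: {have(k3), locked(d_store_dock)} ⊆ S  — applicable
  S \ del = {have(k3), key_at(k3,hall), open(d_office_hall)}
  ∪ add   = {have(k3), key_at(k3,hall), open(d_office_hall), open(d_store_dock)}

== RESULT ==
["have(k3)", "key_at(k3,hall)", "open(d_office_hall)", "open(d_store_dock)"]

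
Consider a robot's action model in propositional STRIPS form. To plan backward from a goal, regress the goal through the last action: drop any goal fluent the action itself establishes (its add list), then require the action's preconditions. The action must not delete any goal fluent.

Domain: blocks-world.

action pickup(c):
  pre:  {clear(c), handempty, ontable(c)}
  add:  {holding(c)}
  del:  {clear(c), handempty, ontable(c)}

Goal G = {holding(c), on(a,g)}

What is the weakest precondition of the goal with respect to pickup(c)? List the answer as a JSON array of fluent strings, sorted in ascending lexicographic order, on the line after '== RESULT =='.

Regress:
  G ∩ del = {}  (empty — regression defined)
  G \ add = {holding(c), on(a,g)} \ {holding(c)} = {on(a,g)}
  ∪ pre   = {on(a,g)} ∪ {clear(c), handempty, ontable(c)}
          = {clear(c), handempty, on(a,g), ontable(c)}

== RESULT ==
["clear(c)", "handempty", "on(a,g)", "ontable(c)"]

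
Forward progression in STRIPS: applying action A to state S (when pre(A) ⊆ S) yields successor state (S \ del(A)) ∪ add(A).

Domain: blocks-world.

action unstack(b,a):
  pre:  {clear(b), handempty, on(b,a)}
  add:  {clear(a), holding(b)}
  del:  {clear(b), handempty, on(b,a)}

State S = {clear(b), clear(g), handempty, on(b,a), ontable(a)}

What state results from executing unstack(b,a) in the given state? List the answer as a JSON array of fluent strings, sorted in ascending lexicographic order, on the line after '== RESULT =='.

Progress:
  pre ⊆ S: {clear(b), handempty, on(b,a)} ⊆ S  — applicable
  S \ del = {clear(g), ontable(a)}
  ∪ add   = {clear(a), clear(g), holding(b), ontable(a)}

== RESULT ==
["clear(a)", "clear(g)", "holding(b)", "ontable(a)"]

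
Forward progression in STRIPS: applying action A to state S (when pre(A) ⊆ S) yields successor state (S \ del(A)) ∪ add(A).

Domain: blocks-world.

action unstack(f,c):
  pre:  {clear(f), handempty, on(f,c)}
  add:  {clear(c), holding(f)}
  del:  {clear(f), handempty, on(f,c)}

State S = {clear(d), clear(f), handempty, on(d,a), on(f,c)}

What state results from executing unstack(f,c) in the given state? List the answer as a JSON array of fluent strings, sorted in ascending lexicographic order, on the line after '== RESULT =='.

Progress:
  pre ⊆ S: {clear(f), handempty, on(f,c)} ⊆ S  — applicable
  S \ del = {clear(d), on(d,a)}
  ∪ add   = {clear(c), clear(d), holding(f), on(d,a)}

== RESULT ==
["clear(c)", "clear(d)", "holding(f)", "on(d,a)"]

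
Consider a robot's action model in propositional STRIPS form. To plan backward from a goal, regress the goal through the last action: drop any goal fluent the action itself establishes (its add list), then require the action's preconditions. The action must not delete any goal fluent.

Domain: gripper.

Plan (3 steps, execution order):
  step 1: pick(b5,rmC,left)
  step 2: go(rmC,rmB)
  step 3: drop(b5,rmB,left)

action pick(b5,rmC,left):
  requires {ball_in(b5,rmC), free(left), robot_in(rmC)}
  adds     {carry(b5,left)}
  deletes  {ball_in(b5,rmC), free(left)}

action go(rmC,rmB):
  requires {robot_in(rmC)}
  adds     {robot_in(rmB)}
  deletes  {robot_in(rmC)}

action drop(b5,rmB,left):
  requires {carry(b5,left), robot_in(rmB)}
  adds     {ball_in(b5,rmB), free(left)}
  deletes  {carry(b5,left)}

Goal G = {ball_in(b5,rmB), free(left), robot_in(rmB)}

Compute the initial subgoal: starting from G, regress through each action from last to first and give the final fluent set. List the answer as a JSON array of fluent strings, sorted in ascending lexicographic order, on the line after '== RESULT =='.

Work backward from the goal:
  through step 3 (drop(b5,rmB,left)): drop {ball_in(b5,rmB), free(left)}, keep {robot_in(rmB)}, require {carry(b5,left), robot_in(rmB)}
    → {carry(b5,left), robot_in(rmB)}
  through step 2 (go(rmC,rmB)): drop {robot_in(rmB)}, keep {carry(b5,left)}, require {robot_in(rmC)}
    → {carry(b5,left), robot_in(rmC)}
  through step 1 (pick(b5,rmC,left)): drop {carry(b5,left)}, keep {robot_in(rmC)}, require {ball_in(b5,rmC), free(left), robot_in(rmC)}
    → {ball_in(b5,rmC), free(left), robot_in(rmC)}

== RESULT ==
["ball_in(b5,rmC)", "free(left)", "robot_in(rmC)"]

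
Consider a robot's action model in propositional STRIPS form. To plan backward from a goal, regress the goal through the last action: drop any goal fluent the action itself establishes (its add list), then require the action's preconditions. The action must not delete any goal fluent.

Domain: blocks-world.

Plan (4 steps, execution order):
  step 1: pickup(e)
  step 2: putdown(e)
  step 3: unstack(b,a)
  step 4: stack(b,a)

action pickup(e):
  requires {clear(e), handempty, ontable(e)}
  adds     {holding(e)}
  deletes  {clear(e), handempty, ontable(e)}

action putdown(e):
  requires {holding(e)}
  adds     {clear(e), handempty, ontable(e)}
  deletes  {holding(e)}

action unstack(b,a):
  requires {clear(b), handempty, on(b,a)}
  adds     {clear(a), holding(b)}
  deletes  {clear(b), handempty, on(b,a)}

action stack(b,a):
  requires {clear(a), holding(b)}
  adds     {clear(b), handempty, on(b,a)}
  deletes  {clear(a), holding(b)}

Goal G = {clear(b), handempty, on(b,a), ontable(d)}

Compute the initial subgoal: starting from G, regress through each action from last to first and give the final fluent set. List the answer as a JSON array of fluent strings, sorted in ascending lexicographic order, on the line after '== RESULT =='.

Regress step by step:
  through step 4 (stack(b,a)): drop {clear(b), handempty, on(b,a)}, keep {ontable(d)}, require {clear(a), holding(b)}
    → {clear(a), holding(b), ontable(d)}
  through step 3 (unstack(b,a)): drop {clear(a), holding(b)}, keep {ontable(d)}, require {clear(b), handempty, on(b,a)}
    → {clear(b), handempty, on(b,a), ontable(d)}
  through step 2 (putdown(e)): drop {handempty}, keep {clear(b), on(b,a), ontable(d)}, require {holding(e)}
    → {clear(b), holding(e), on(b,a), ontable(d)}
  through step 1 (pickup(e)): drop {holding(e)}, keep {clear(b), on(b,a), ontable(d)}, require {clear(e), handempty, ontable(e)}
    → {clear(b), clear(e), handempty, on(b,a), ontable(d), ontable(e)}

== RESULT ==
["clear(b)", "clear(e)", "handempty", "on(b,a)", "ontable(d)", "ontable(e)"]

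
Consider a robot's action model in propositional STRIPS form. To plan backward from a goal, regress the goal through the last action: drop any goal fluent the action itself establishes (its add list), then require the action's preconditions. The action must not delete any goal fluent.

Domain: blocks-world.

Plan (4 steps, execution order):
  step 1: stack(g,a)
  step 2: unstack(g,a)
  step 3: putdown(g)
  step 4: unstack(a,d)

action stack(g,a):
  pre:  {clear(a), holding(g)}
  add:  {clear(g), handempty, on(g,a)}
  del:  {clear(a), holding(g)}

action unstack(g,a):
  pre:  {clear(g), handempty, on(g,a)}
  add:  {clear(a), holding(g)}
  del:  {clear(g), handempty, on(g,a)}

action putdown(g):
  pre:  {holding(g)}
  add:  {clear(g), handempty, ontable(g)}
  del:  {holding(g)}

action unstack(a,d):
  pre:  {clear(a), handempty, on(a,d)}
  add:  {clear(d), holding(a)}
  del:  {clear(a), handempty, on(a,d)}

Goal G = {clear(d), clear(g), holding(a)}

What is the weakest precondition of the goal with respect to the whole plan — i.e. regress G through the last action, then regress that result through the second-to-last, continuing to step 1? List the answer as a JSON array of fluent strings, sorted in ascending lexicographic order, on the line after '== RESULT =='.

Regress step by step:
  through step 4 (unstack(a,d)): drop {clear(d), holding(a)}, keep {clear(g)}, require {clear(a), handempty, on(a,d)}
    → {clear(a), clear(g), handempty, on(a,d)}
  through step 3 (putdown(g)): drop {clear(g), handempty}, keep {clear(a), on(a,d)}, require {holding(g)}
    → {clear(a), holding(g), on(a,d)}
  through step 2 (unstack(g,a)): drop {clear(a), holding(g)}, keep {on(a,d)}, require {clear(g), handempty, on(g,a)}
    → {clear(g), handempty, on(a,d), on(g,a)}
  through step 1 (stack(g,a)): drop {clear(g), handempty, on(g,a)}, keep {on(a,d)}, require {clear(a), holding(g)}
    → {clear(a), holding(g), on(a,d)}

== RESULT ==
["clear(a)", "holding(g)", "on(a,d)"]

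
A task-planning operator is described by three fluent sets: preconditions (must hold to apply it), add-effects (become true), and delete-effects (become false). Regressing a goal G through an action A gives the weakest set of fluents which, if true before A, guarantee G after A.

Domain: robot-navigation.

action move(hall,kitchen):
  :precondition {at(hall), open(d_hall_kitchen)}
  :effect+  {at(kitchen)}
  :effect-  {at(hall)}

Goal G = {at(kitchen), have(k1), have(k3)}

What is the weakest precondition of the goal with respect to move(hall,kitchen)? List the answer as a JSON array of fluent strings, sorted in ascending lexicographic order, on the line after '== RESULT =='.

Regress:
  G ∩ del = {}  (empty — regression defined)
  G \ add = {at(kitchen), have(k1), have(k3)} \ {at(kitchen)} = {have(k1), have(k3)}
  ∪ pre   = {have(k1), have(k3)} ∪ {at(hall), open(d_hall_kitchen)}
          = {at(hall), have(k1), have(k3), open(d_hall_kitchen)}

== RESULT ==
["at(hall)", "have(k1)", "have(k3)", "open(d_hall_kitchen)"]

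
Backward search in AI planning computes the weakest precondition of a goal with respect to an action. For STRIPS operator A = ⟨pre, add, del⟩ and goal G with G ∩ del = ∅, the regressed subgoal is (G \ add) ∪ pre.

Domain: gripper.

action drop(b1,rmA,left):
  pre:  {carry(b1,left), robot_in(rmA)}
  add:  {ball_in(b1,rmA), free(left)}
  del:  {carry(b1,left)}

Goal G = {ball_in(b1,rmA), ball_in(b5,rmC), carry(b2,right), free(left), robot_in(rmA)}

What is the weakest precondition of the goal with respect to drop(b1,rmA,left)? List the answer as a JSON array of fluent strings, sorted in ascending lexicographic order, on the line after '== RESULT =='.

Regress:
  G ∩ del = {}  (empty — regression defined)
  G \ add = {ball_in(b1,rmA), ball_in(b5,rmC), carry(b2,right), free(left), robot_in(rmA)} \ {ball_in(b1,rmA), free(left)} = {ball_in(b5,rmC), carry(b2,right), robot_in(rmA)}
  ∪ pre   = {ball_in(b5,rmC), carry(b2,right), robot_in(rmA)} ∪ {carry(b1,left), robot_in(rmA)}
          = {ball_in(b5,rmC), carry(b1,left), carry(b2,right), robot_in(rmA)}

== RESULT ==
["ball_in(b5,rmC)", "carry(b1,left)", "carry(b2,right)", "robot_in(rmA)"]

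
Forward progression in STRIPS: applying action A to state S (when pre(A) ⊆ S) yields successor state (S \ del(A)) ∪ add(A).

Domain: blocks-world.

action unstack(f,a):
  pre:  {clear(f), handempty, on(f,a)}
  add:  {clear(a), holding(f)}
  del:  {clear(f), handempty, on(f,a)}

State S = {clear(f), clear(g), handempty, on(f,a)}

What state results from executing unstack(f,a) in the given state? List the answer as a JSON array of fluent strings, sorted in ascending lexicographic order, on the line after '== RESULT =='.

Compute (S \ del) ∪ add:
  pre ⊆ S: {clear(f), handempty, on(f,a)} ⊆ S  — applicable
  S \ del = {clear(g)}
  ∪ add   = {clear(a), clear(g), holding(f)}

== RESULT ==
["clear(a)", "clear(g)", "holding(f)"]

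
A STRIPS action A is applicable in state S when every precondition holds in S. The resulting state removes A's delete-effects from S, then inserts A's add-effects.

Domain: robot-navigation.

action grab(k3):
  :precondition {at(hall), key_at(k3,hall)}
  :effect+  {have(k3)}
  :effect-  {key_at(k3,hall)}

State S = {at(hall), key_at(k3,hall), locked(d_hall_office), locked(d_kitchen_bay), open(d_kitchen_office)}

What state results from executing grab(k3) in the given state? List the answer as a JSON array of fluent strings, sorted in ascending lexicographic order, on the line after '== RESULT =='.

Compute (S \ del) ∪ add:
  pre ⊆ S: {at(hall), key_at(k3,hall)} ⊆ S  — applicable
  S \ del = {at(hall), locked(d_hall_office), locked(d_kitchen_bay), open(d_kitchen_office)}
  ∪ add   = {at(hall), have(k3), locked(d_hall_office), locked(d_kitchen_bay), open(d_kitchen_office)}

== RESULT ==
["at(hall)", "have(k3)", "locked(d_hall_office)", "locked(d_kitchen_bay)", "open(d_kitchen_office)"]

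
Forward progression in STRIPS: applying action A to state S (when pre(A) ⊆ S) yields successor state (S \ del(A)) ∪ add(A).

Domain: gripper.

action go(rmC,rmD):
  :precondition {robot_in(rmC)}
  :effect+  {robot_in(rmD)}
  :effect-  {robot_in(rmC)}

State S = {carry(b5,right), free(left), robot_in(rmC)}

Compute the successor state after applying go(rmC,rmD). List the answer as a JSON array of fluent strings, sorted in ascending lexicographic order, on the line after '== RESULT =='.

Compute (S \ del) ∪ add:
  pre ⊆ S: {robot_in(rmC)} ⊆ S  — applicable
  S \ del = {carry(b5,right), free(left)}
  ∪ add   = {carry(b5,right), free(left), robot_in(rmD)}

== RESULT ==
["carry(b5,right)", "free(left)", "robot_in(rmD)"]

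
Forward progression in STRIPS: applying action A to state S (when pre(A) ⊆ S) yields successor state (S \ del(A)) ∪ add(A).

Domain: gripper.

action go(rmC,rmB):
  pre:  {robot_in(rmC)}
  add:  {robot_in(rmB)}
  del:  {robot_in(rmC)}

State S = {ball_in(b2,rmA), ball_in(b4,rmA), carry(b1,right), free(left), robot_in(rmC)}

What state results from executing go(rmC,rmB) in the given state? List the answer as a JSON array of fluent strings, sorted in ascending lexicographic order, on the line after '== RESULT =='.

Progress:
  pre ⊆ S: {robot_in(rmC)} ⊆ S  — applicable
  S \ del = {ball_in(b2,rmA), ball_in(b4,rmA), carry(b1,right), free(left)}
  ∪ add   = {ball_in(b2,rmA), ball_in(b4,rmA), carry(b1,right), free(left), robot_in(rmB)}

== RESULT ==
["ball_in(b2,rmA)", "ball_in(b4,rmA)", "carry(b1,right)", "free(left)", "robot_in(rmB)"]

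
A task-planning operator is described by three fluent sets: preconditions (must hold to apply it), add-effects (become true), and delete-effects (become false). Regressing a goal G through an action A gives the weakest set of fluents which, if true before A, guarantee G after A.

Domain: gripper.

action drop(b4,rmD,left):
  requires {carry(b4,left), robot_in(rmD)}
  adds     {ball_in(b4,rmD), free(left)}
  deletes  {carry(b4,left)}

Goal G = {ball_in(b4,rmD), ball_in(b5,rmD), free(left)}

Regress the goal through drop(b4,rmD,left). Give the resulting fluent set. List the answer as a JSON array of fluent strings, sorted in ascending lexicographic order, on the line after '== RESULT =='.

Compute (G \ add) ∪ pre:
  G ∩ del = {}  (empty — regression defined)
  G \ add = {ball_in(b4,rmD), ball_in(b5,rmD), free(left)} \ {ball_in(b4,rmD), free(left)} = {ball_in(b5,rmD)}
  ∪ pre   = {ball_in(b5,rmD)} ∪ {carry(b4,left), robot_in(rmD)}
          = {ball_in(b5,rmD), carry(b4,left), robot_in(rmD)}

== RESULT ==
["ball_in(b5,rmD)", "carry(b4,left)", "robot_in(rmD)"]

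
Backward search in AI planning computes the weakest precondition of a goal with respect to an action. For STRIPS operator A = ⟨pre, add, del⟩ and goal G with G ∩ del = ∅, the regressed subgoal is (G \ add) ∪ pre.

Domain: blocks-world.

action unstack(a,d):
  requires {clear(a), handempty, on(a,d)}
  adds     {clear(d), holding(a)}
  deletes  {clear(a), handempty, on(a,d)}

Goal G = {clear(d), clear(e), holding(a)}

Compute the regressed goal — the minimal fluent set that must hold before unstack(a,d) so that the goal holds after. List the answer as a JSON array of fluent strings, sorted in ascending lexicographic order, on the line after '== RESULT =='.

Regress:
  G ∩ del = {}  (empty — regression defined)
  G \ add = {clear(d), clear(e), holding(a)} \ {clear(d), holding(a)} = {clear(e)}
  ∪ pre   = {clear(e)} ∪ {clear(a), handempty, on(a,d)}
          = {clear(a), clear(e), handempty, on(a,d)}

== RESULT ==
["clear(a)", "clear(e)", "handempty", "on(a,d)"]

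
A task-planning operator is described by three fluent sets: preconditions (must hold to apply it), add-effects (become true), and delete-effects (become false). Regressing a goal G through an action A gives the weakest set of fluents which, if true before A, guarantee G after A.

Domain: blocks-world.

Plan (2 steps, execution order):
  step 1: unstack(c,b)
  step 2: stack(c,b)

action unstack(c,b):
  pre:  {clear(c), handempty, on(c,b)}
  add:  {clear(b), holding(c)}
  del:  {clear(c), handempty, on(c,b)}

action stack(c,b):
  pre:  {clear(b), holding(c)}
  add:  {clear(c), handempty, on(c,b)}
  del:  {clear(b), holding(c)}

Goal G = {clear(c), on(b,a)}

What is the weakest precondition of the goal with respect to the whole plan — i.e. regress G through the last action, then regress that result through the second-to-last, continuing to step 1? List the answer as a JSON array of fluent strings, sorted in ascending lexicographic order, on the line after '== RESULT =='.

Work backward from the goal:
  through step 2 (stack(c,b)): drop {clear(c)}, keep {on(b,a)}, require {clear(b), holding(c)}
    → {clear(b), holding(c), on(b,a)}
  through step 1 (unstack(c,b)): drop {clear(b), holding(c)}, keep {on(b,a)}, require {clear(c), handempty, on(c,b)}
    → {clear(c), handempty, on(b,a), on(c,b)}

== RESULT ==
["clear(c)", "handempty", "on(b,a)", "on(c,b)"]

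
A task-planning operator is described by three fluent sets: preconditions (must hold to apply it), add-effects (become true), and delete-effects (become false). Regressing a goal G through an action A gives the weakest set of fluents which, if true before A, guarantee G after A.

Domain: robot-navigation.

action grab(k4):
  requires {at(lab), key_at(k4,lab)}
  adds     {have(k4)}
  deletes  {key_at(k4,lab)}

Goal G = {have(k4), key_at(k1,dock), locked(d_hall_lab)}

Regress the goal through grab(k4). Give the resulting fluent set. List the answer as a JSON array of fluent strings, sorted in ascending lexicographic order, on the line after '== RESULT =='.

Compute (G \ add) ∪ pre:
  G ∩ del = {}  (empty — regression defined)
  G \ add = {have(k4), key_at(k1,dock), locked(d_hall_lab)} \ {have(k4)} = {key_at(k1,dock), locked(d_hall_lab)}
  ∪ pre   = {key_at(k1,dock), locked(d_hall_lab)} ∪ {at(lab), key_at(k4,lab)}
          = {at(lab), key_at(k1,dock), key_at(k4,lab), locked(d_hall_lab)}

== RESULT ==
["at(lab)", "key_at(k1,dock)", "key_at(k4,lab)", "locked(d_hall_lab)"]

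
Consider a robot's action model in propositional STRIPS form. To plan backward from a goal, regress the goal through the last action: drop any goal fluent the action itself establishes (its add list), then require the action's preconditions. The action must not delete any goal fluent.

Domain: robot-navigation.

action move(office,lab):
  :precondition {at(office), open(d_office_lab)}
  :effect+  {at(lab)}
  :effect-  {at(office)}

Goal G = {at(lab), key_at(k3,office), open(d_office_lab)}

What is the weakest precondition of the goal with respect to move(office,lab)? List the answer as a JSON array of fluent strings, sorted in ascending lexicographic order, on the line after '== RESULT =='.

Regress:
  G ∩ del = {}  (empty — regression defined)
  G \ add = {at(lab), key_at(k3,office), open(d_office_lab)} \ {at(lab)} = {key_at(k3,office), open(d_office_lab)}
  ∪ pre   = {key_at(k3,office), open(d_office_lab)} ∪ {at(office), open(d_office_lab)}
          = {at(office), key_at(k3,office), open(d_office_lab)}

== RESULT ==
["at(office)", "key_at(k3,office)", "open(d_office_lab)"]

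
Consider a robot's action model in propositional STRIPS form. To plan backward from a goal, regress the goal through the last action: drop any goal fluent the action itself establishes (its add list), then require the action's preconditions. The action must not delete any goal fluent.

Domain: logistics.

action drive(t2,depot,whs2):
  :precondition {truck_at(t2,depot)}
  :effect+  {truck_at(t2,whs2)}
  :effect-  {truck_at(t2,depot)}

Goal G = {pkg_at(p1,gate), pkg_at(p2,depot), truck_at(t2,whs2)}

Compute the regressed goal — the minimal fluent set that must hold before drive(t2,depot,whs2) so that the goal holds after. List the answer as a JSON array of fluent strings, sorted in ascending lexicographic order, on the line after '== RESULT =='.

Regress:
  G ∩ del = {}  (empty — regression defined)
  G \ add = {pkg_at(p1,gate), pkg_at(p2,depot), truck_at(t2,whs2)} \ {truck_at(t2,whs2)} = {pkg_at(p1,gate), pkg_at(p2,depot)}
  ∪ pre   = {pkg_at(p1,gate), pkg_at(p2,depot)} ∪ {truck_at(t2,depot)}
          = {pkg_at(p1,gate), pkg_at(p2,depot), truck_at(t2,depot)}

== RESULT ==
["pkg_at(p1,gate)", "pkg_at(p2,depot)", "truck_at(t2,depot)"]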